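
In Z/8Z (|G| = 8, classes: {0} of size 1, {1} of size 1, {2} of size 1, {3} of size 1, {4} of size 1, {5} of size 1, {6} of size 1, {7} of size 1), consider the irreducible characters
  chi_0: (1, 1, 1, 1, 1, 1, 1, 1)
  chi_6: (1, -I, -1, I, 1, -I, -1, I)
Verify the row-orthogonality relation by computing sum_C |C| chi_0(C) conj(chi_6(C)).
Sum = 0; so <chi_0, chi_6> = 0 (distinct irreducibles are orthogonal).

Explanation: Compute term by term over conjugacy classes (|C| * chi_0(C) * conj(chi_6(C))):
  1*(1)*conj(1) + 1*(1)*conj(-I) + 1*(1)*conj(-1) + 1*(1)*conj(I) + 1*(1)*conj(1) + 1*(1)*conj(-I) + 1*(1)*conj(-1) + 1*(1)*conj(I)
  = (1) + (I) + (-1) + (-I) + (1) + (I) + (-1) + (-I)
  = 0.
(Exp terms are combined using exp(i*s)*conj(exp(i*t)) = exp(i*(s-t)), and sums of them are collapsed using the identity that for every m > 1 the m distinct m-th roots of unity sum to 0, e.g. 1 + exp(2*I*pi/3) + exp(-2*I*pi/3) = 0.)
Dividing by |G| = 8 gives 0/8 = 0, matching the row-orthogonality relation <chi_0, chi_6> = [chi_0 = chi_6].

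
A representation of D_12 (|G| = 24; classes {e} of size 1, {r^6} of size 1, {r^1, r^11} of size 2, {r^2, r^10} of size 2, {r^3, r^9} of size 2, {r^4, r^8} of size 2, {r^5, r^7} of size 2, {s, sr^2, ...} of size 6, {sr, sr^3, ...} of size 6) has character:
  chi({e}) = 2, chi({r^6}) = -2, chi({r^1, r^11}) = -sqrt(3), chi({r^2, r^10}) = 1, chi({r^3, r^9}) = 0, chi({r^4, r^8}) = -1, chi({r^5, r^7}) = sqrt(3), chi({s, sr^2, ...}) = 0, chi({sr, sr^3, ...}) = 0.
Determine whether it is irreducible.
Irreducible: <chi, chi> = 1.

Why: <chi, chi> = (1/|G|) sum_C |C| * |chi(C)|^2 = (1/24)[1*|2|^2 + 1*|-2|^2 + 2*|-sqrt(3)|^2 + 2*|1|^2 + 2*|0|^2 + 2*|-1|^2 + 2*|sqrt(3)|^2 + 6*|0|^2 + 6*|0|^2]
  = (1/24)[(4) + (4) + (6) + (2) + (0) + (2) + (6) + (0) + (0)] = 24/24 = 1.
A character is irreducible iff <chi, chi> = 1, so this representation is irreducible.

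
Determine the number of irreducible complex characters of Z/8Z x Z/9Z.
72

Derivation: The number of irreducible complex representations of a finite group equals its number of conjugacy classes. Z/8Z x Z/9Z is abelian of order 72, so every element is its own conjugacy class: 72 classes, so Z/8Z x Z/9Z (order 72) has exactly 72 irreducible complex representations.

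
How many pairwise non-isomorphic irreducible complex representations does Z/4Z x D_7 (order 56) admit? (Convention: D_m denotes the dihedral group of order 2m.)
20

Justification: The number of irreducible complex representations of a finite group equals its number of conjugacy classes. For a direct product, #classes(G x H) = #classes(G) * #classes(H). Z/4Z has 4 classes (abelian), D_7 has 5 classes, so 4 * 5 = 20, so Z/4Z x D_7 (order 56) has exactly 20 irreducible complex representations.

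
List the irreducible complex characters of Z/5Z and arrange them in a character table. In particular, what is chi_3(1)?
Character table of Z/5Z (irreps indexed chi_0,...,chi_4 with chi_k(m) = zeta_5^(k*m), zeta_5 = exp(2*pi*i/5)):
  irrep \ class  {0} (size 1)  {1} (size 1)    {2} (size 1)    {3} (size 1)    {4} (size 1)  
  chi_0          1             1               1               1               1             
  chi_1          1             exp(2*I*pi/5)   exp(4*I*pi/5)   exp(-4*I*pi/5)  exp(-2*I*pi/5)
  chi_2          1             exp(4*I*pi/5)   exp(-2*I*pi/5)  exp(2*I*pi/5)   exp(-4*I*pi/5)
  chi_3          1             exp(-4*I*pi/5)  exp(2*I*pi/5)   exp(-2*I*pi/5)  exp(4*I*pi/5) 
  chi_4          1             exp(-2*I*pi/5)  exp(-4*I*pi/5)  exp(4*I*pi/5)   exp(2*I*pi/5) 

Spot check: chi_3(1) = zeta_5^(3*1) = zeta_5^3 = exp(-4*I*pi/5).

Justification: Z/5Z is abelian, so all 5 irreducible complex representations are 1-dimensional. They are given by chi_k(m) = zeta_5^(k*m) for k = 0,...,4. Row orthogonality: sum_m chi_k(m) conj(chi_l(m)) = 5 * [k = l].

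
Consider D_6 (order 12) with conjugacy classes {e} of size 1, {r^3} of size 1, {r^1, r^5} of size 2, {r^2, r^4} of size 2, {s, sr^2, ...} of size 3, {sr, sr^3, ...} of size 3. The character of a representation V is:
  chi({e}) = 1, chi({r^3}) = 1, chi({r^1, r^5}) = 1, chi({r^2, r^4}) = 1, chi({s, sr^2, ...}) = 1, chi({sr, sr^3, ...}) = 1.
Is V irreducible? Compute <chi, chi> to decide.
Irreducible: <chi, chi> = 1.

<chi, chi> = (1/|G|) sum_C |C| * |chi(C)|^2 = (1/12)[1*|1|^2 + 1*|1|^2 + 2*|1|^2 + 2*|1|^2 + 3*|1|^2 + 3*|1|^2]
  = (1/12)[(1) + (1) + (2) + (2) + (3) + (3)] = 12/12 = 1.
A character is irreducible iff <chi, chi> = 1, so this representation is irreducible.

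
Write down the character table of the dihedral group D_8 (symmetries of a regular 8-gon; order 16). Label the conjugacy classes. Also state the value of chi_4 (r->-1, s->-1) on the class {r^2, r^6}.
Conjugacy classes: {e} of size 1, {r^4} of size 1, {r^1, r^7} of size 2, {r^2, r^6} of size 2, {r^3, r^5} of size 2, {s, sr^2, ...} of size 4, {sr, sr^3, ...} of size 4.
Character table:
  irrep \ class              {e} (size 1)  {r^4} (size 1)  {r^1, r^7} (size 2)  {r^2, r^6} (size 2)  {r^3, r^5} (size 2)  {s, sr^2, ...} (size 4)  {sr, sr^3, ...} (size 4)
  chi_1 (triv)               1             1               1                    1                    1                    1                        1                       
  chi_2 (sign: r->1, s->-1)  1             1               1                    1                    1                    -1                       -1                      
  chi_3 (r->-1, s->1)        1             1               -1                   1                    -1                   1                        -1                      
  chi_4 (r->-1, s->-1)       1             1               -1                   1                    -1                   -1                       1                       
  chi_5 (2d, j=1)            2             -2              sqrt(2)              0                    -sqrt(2)             0                        0                       
  chi_6 (2d, j=2)            2             2               0                    -2                   0                    0                        0                       
  chi_7 (2d, j=3)            2             -2              -sqrt(2)             0                    sqrt(2)              0                        0                       

Spot check: chi_4 (r->-1, s->-1) on {r^2, r^6} = 1.

Proof sketch: D_8 has order 2*8 = 16 with 7 conjugacy classes, hence 7 irreducibles. Sum of squared dims 1 + 1 + 1 + 1 + 4 + 4 + 4 = 16 = |G|. Linear characters come from the abelianisation; the 2-dimensional irreps have character r^k -> 2*cos(2*pi*j*k/8), reflections -> 0.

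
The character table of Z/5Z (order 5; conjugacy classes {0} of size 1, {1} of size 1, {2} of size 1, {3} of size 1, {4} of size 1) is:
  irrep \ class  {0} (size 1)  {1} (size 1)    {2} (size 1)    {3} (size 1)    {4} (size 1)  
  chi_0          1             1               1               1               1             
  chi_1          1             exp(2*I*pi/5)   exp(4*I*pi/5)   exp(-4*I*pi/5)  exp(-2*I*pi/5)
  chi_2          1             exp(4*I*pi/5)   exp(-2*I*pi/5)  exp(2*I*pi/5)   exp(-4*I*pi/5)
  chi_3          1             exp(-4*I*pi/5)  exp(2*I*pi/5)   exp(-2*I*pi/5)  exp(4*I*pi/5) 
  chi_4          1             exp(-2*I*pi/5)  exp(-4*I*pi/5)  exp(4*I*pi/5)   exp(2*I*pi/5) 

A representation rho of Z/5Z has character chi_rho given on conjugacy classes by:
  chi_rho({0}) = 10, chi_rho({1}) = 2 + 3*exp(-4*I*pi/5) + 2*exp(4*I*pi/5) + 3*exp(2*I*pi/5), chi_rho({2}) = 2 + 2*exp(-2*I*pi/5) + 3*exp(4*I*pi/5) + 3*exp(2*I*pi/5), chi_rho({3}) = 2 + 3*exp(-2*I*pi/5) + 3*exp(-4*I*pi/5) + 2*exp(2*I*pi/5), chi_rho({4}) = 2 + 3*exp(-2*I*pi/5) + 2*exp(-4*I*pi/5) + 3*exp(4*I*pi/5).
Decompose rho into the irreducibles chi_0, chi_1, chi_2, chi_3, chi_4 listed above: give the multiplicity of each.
Multiplicities: chi_0: 2, chi_1: 3, chi_2: 2, chi_3: 3, chi_4: 0.

Working: Use <chi_rho, chi> = (1/|G|) sum_C |C| * chi_rho(C) * conj(chi(C)) with |G| = 5 for each irreducible chi in the table:
  <chi_rho, chi_0> = (1/5)[1*(10)*conj(1) + 1*(2 + 3*exp(-4*I*pi/5) + 2*exp(4*I*pi/5) + 3*exp(2*I*pi/5))*conj(1) + 1*(2 + 2*exp(-2*I*pi/5) + 3*exp(4*I*pi/5) + 3*exp(2*I*pi/5))*conj(1) + 1*(2 + 3*exp(-2*I*pi/5) + 3*exp(-4*I*pi/5) + 2*exp(2*I*pi/5))*conj(1) + 1*(2 + 3*exp(-2*I*pi/5) + 2*exp(-4*I*pi/5) + 3*exp(4*I*pi/5))*conj(1)]
      = (1/5)[(10) + (2 + 3*exp(-4*I*pi/5) + 2*exp(4*I*pi/5) + 3*exp(2*I*pi/5)) + (2 + 2*exp(-2*I*pi/5) + 3*exp(4*I*pi/5) + 3*exp(2*I*pi/5)) + (2 + 3*exp(-2*I*pi/5) + 3*exp(-4*I*pi/5) + 2*exp(2*I*pi/5)) + (2 + 3*exp(-2*I*pi/5) + 2*exp(-4*I*pi/5) + 3*exp(4*I*pi/5))] = 10/5 = 2
  <chi_rho, chi_1> = (1/5)[1*(10)*conj(1) + 1*(2 + 3*exp(-4*I*pi/5) + 2*exp(4*I*pi/5) + 3*exp(2*I*pi/5))*conj(exp(2*I*pi/5)) + 1*(2 + 2*exp(-2*I*pi/5) + 3*exp(4*I*pi/5) + 3*exp(2*I*pi/5))*conj(exp(4*I*pi/5)) + 1*(2 + 3*exp(-2*I*pi/5) + 3*exp(-4*I*pi/5) + 2*exp(2*I*pi/5))*conj(exp(-4*I*pi/5)) + 1*(2 + 3*exp(-2*I*pi/5) + 2*exp(-4*I*pi/5) + 3*exp(4*I*pi/5))*conj(exp(-2*I*pi/5))]
      = (1/5)[(10) + (3 + 2*exp(-2*I*pi/5) + 3*exp(4*I*pi/5) + 2*exp(2*I*pi/5)) + (3 + 3*exp(-2*I*pi/5) + 2*exp(-4*I*pi/5) + 2*exp(4*I*pi/5)) + (3 + 2*exp(-4*I*pi/5) + 2*exp(4*I*pi/5) + 3*exp(2*I*pi/5)) + (3 + 2*exp(-2*I*pi/5) + 3*exp(-4*I*pi/5) + 2*exp(2*I*pi/5))] = 15/5 = 3
  <chi_rho, chi_2> = (1/5)[1*(10)*conj(1) + 1*(2 + 3*exp(-4*I*pi/5) + 2*exp(4*I*pi/5) + 3*exp(2*I*pi/5))*conj(exp(4*I*pi/5)) + 1*(2 + 2*exp(-2*I*pi/5) + 3*exp(4*I*pi/5) + 3*exp(2*I*pi/5))*conj(exp(-2*I*pi/5)) + 1*(2 + 3*exp(-2*I*pi/5) + 3*exp(-4*I*pi/5) + 2*exp(2*I*pi/5))*conj(exp(2*I*pi/5)) + 1*(2 + 3*exp(-2*I*pi/5) + 2*exp(-4*I*pi/5) + 3*exp(4*I*pi/5))*conj(exp(-4*I*pi/5))]
      = (1/5)[(10) + (2 + 3*exp(-2*I*pi/5) + 2*exp(-4*I*pi/5) + 3*exp(2*I*pi/5)) + (2 + 3*exp(-4*I*pi/5) + 3*exp(4*I*pi/5) + 2*exp(2*I*pi/5)) + (2 + 2*exp(-2*I*pi/5) + 3*exp(-4*I*pi/5) + 3*exp(4*I*pi/5)) + (2 + 3*exp(-2*I*pi/5) + 2*exp(4*I*pi/5) + 3*exp(2*I*pi/5))] = 10/5 = 2
  <chi_rho, chi_3> = (1/5)[1*(10)*conj(1) + 1*(2 + 3*exp(-4*I*pi/5) + 2*exp(4*I*pi/5) + 3*exp(2*I*pi/5))*conj(exp(-4*I*pi/5)) + 1*(2 + 2*exp(-2*I*pi/5) + 3*exp(4*I*pi/5) + 3*exp(2*I*pi/5))*conj(exp(2*I*pi/5)) + 1*(2 + 3*exp(-2*I*pi/5) + 3*exp(-4*I*pi/5) + 2*exp(2*I*pi/5))*conj(exp(-2*I*pi/5)) + 1*(2 + 3*exp(-2*I*pi/5) + 2*exp(-4*I*pi/5) + 3*exp(4*I*pi/5))*conj(exp(4*I*pi/5))]
      = (1/5)[(10) + (3 + 2*exp(-2*I*pi/5) + 3*exp(-4*I*pi/5) + 2*exp(4*I*pi/5)) + (3 + 2*exp(-2*I*pi/5) + 2*exp(-4*I*pi/5) + 3*exp(2*I*pi/5)) + (3 + 3*exp(-2*I*pi/5) + 2*exp(4*I*pi/5) + 2*exp(2*I*pi/5)) + (3 + 2*exp(-4*I*pi/5) + 3*exp(4*I*pi/5) + 2*exp(2*I*pi/5))] = 15/5 = 3
  <chi_rho, chi_4> = (1/5)[1*(10)*conj(1) + 1*(2 + 3*exp(-4*I*pi/5) + 2*exp(4*I*pi/5) + 3*exp(2*I*pi/5))*conj(exp(-2*I*pi/5)) + 1*(2 + 2*exp(-2*I*pi/5) + 3*exp(4*I*pi/5) + 3*exp(2*I*pi/5))*conj(exp(-4*I*pi/5)) + 1*(2 + 3*exp(-2*I*pi/5) + 3*exp(-4*I*pi/5) + 2*exp(2*I*pi/5))*conj(exp(4*I*pi/5)) + 1*(2 + 3*exp(-2*I*pi/5) + 2*exp(-4*I*pi/5) + 3*exp(4*I*pi/5))*conj(exp(2*I*pi/5))]
      = (1/5)[(10) + (3*exp(-2*I*pi/5) + 2*exp(-4*I*pi/5) + 3*exp(4*I*pi/5) + 2*exp(2*I*pi/5)) + (3*exp(-2*I*pi/5) + 3*exp(-4*I*pi/5) + 2*exp(4*I*pi/5) + 2*exp(2*I*pi/5)) + (2*exp(-2*I*pi/5) + 2*exp(-4*I*pi/5) + 3*exp(4*I*pi/5) + 3*exp(2*I*pi/5)) + (2*exp(-2*I*pi/5) + 3*exp(-4*I*pi/5) + 2*exp(4*I*pi/5) + 3*exp(2*I*pi/5))] = 0/5 = 0
(Exp terms are combined using exp(i*s)*conj(exp(i*t)) = exp(i*(s-t)), and sums of them are collapsed using the identity that for every m > 1 the m distinct m-th roots of unity sum to 0, e.g. 1 + exp(2*I*pi/3) + exp(-2*I*pi/3) = 0.)
Dimension check: dim(rho) = sum (mult * dim) = 2*1 + 3*1 + 2*1 + 3*1 + 0*1 = 10 = chi_rho(e) = 10.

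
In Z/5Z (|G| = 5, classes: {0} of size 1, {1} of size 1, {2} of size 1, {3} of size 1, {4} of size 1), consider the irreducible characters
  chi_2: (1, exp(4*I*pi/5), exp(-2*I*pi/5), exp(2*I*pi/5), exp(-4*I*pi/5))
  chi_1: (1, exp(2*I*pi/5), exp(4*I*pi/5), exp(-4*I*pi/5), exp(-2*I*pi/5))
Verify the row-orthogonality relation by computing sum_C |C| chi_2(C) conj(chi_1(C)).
Sum = 0; so <chi_2, chi_1> = 0 (distinct irreducibles are orthogonal).

Argument: Compute term by term over conjugacy classes (|C| * chi_2(C) * conj(chi_1(C))):
  1*(1)*conj(1) + 1*(exp(4*I*pi/5))*conj(exp(2*I*pi/5)) + 1*(exp(-2*I*pi/5))*conj(exp(4*I*pi/5)) + 1*(exp(2*I*pi/5))*conj(exp(-4*I*pi/5)) + 1*(exp(-4*I*pi/5))*conj(exp(-2*I*pi/5))
  = (1) + (exp(2*I*pi/5)) + (exp(4*I*pi/5)) + (exp(-4*I*pi/5)) + (exp(-2*I*pi/5))
  = 0.
(Exp terms are combined using exp(i*s)*conj(exp(i*t)) = exp(i*(s-t)), and sums of them are collapsed using the identity that for every m > 1 the m distinct m-th roots of unity sum to 0, e.g. 1 + exp(2*I*pi/3) + exp(-2*I*pi/3) = 0.)
Dividing by |G| = 5 gives 0/5 = 0, matching the row-orthogonality relation <chi_2, chi_1> = [chi_2 = chi_1].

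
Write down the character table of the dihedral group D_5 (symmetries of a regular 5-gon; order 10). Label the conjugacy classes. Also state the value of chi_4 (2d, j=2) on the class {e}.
Conjugacy classes: {e} of size 1, {r^1, r^4} of size 2, {r^2, r^3} of size 2, {s, sr, ..., sr^4} of size 5.
Character table:
  irrep \ class              {e} (size 1)  {r^1, r^4} (size 2)  {r^2, r^3} (size 2)  {s, sr, ..., sr^4} (size 5)
  chi_1 (triv)               1             1                    1                    1                          
  chi_2 (sign: r->1, s->-1)  1             1                    1                    -1                         
  chi_3 (2d, j=1)            2             -1/2 + sqrt(5)/2     -sqrt(5)/2 - 1/2     0                          
  chi_4 (2d, j=2)            2             -sqrt(5)/2 - 1/2     -1/2 + sqrt(5)/2     0                          

Spot check: chi_4 (2d, j=2) on {e} = 2.

Reasoning: D_5 has order 2*5 = 10 with 4 conjugacy classes, hence 4 irreducibles. Sum of squared dims 1 + 1 + 4 + 4 = 10 = |G|. Linear characters come from the abelianisation; the 2-dimensional irreps have character r^k -> 2*cos(2*pi*j*k/5), reflections -> 0.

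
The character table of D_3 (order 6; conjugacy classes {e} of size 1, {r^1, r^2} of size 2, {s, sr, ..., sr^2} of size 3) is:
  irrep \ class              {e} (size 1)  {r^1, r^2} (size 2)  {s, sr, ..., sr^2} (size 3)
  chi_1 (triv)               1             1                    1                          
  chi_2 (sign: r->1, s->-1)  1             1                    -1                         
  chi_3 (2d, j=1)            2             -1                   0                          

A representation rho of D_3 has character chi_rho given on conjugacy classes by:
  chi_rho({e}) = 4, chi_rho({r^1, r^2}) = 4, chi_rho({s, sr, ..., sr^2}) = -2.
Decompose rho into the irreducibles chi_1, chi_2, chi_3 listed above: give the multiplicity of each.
Multiplicities: chi_1: 1, chi_2: 3, chi_3: 0.

Reasoning: Use <chi_rho, chi> = (1/|G|) sum_C |C| * chi_rho(C) * conj(chi(C)) with |G| = 6 for each irreducible chi in the table:
  <chi_rho, chi_1> = (1/6)[1*(4)*conj(1) + 2*(4)*conj(1) + 3*(-2)*conj(1)]
      = (1/6)[(4) + (8) + (-6)] = 6/6 = 1
  <chi_rho, chi_2> = (1/6)[1*(4)*conj(1) + 2*(4)*conj(1) + 3*(-2)*conj(-1)]
      = (1/6)[(4) + (8) + (6)] = 18/6 = 3
  <chi_rho, chi_3> = (1/6)[1*(4)*conj(2) + 2*(4)*conj(-1) + 3*(-2)*conj(0)]
      = (1/6)[(8) + (-8) + (0)] = 0/6 = 0
Dimension check: dim(rho) = sum (mult * dim) = 1*1 + 3*1 + 0*2 = 4 = chi_rho(e) = 4.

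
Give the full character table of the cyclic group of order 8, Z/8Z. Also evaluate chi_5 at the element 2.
Character table of Z/8Z (irreps indexed chi_0,...,chi_7 with chi_k(m) = zeta_8^(k*m), zeta_8 = exp(2*pi*i/8)):
  irrep \ class  {0} (size 1)  {1} (size 1)    {2} (size 1)  {3} (size 1)    {4} (size 1)  {5} (size 1)    {6} (size 1)  {7} (size 1)  
  chi_0          1             1               1             1               1             1               1             1             
  chi_1          1             exp(I*pi/4)     I             exp(3*I*pi/4)   -1            exp(-3*I*pi/4)  -I            exp(-I*pi/4)  
  chi_2          1             I               -1            -I              1             I               -1            -I            
  chi_3          1             exp(3*I*pi/4)   -I            exp(I*pi/4)     -1            exp(-I*pi/4)    I             exp(-3*I*pi/4)
  chi_4          1             -1              1             -1              1             -1              1             -1            
  chi_5          1             exp(-3*I*pi/4)  I             exp(-I*pi/4)    -1            exp(I*pi/4)     -I            exp(3*I*pi/4) 
  chi_6          1             -I              -1            I               1             -I              -1            I             
  chi_7          1             exp(-I*pi/4)    -I            exp(-3*I*pi/4)  -1            exp(3*I*pi/4)   I             exp(I*pi/4)   

Spot check: chi_5(2) = zeta_8^(5*2) = zeta_8^10 = I.

Justification: Z/8Z is abelian, so all 8 irreducible complex representations are 1-dimensional. They are given by chi_k(m) = zeta_8^(k*m) for k = 0,...,7. Row orthogonality: sum_m chi_k(m) conj(chi_l(m)) = 8 * [k = l].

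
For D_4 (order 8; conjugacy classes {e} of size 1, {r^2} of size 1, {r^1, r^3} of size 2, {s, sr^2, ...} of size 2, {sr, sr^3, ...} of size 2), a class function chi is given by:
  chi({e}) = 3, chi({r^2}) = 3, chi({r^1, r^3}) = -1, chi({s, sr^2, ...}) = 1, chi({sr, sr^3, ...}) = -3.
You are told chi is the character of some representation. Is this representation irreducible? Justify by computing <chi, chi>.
Not irreducible (reducible): <chi, chi> = 5 > 1.

Derivation: <chi, chi> = (1/|G|) sum_C |C| * |chi(C)|^2 = (1/8)[1*|3|^2 + 1*|3|^2 + 2*|-1|^2 + 2*|1|^2 + 2*|-3|^2]
  = (1/8)[(9) + (9) + (2) + (2) + (18)] = 40/8 = 5.
A character is irreducible iff <chi, chi> = 1, so this representation is reducible.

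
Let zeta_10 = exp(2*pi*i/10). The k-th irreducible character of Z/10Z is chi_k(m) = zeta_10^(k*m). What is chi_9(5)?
chi_9(5) = zeta_10^45 = -1

chi_9(5) = zeta_10^(9*5) = zeta_10^45. Since zeta_10^10 = 1, this equals zeta_10^5 = exp(2*pi*i*5/10) = -1.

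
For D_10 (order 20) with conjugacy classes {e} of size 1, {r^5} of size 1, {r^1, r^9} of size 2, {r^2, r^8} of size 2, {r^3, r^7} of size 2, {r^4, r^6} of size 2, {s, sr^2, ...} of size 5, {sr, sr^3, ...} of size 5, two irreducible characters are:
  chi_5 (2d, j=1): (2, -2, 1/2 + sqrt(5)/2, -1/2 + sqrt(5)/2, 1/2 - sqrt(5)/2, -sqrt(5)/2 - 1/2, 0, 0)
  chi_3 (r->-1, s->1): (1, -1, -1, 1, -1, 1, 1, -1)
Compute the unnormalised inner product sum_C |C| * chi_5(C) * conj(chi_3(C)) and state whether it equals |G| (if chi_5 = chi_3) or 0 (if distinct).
Sum = 0; so <chi_5, chi_3> = 0 (distinct irreducibles are orthogonal).

Reasoning: Compute term by term over conjugacy classes (|C| * chi_5(C) * conj(chi_3(C))):
  1*(2)*conj(1) + 1*(-2)*conj(-1) + 2*(1/2 + sqrt(5)/2)*conj(-1) + 2*(-1/2 + sqrt(5)/2)*conj(1) + 2*(1/2 - sqrt(5)/2)*conj(-1) + 2*(-sqrt(5)/2 - 1/2)*conj(1) + 5*(0)*conj(1) + 5*(0)*conj(-1)
  = (2) + (2) + (-sqrt(5) - 1) + (-1 + sqrt(5)) + (-1 + sqrt(5)) + (-sqrt(5) - 1) + (0) + (0)
  = 0.
Dividing by |G| = 20 gives 0/20 = 0, matching the row-orthogonality relation <chi_5, chi_3> = [chi_5 = chi_3].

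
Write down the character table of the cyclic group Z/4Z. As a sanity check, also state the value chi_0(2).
Character table of Z/4Z (irreps indexed chi_0,...,chi_3 with chi_k(m) = zeta_4^(k*m), zeta_4 = exp(2*pi*i/4)):
  irrep \ class  {0} (size 1)  {1} (size 1)  {2} (size 1)  {3} (size 1)
  chi_0          1             1             1             1           
  chi_1          1             I             -1            -I          
  chi_2          1             -1            1             -1          
  chi_3          1             -I            -1            I           

Spot check: chi_0(2) = zeta_4^(0*2) = zeta_4^0 = 1.

Explanation: Z/4Z is abelian, so all 4 irreducible complex representations are 1-dimensional. They are given by chi_k(m) = zeta_4^(k*m) for k = 0,...,3. Row orthogonality: sum_m chi_k(m) conj(chi_l(m)) = 4 * [k = l].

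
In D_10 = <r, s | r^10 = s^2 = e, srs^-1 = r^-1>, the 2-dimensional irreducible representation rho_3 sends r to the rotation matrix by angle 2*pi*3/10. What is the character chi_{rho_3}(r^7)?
chi_{rho_3}(r^7) = 2*cos(2*pi*3*7/10) = 1/2 + sqrt(5)/2

Argument: rho_3(r^7) is rotation by angle 2*pi*3*7/10, whose trace is 2*cos(2*pi*3*7/10) = 1/2 + sqrt(5)/2.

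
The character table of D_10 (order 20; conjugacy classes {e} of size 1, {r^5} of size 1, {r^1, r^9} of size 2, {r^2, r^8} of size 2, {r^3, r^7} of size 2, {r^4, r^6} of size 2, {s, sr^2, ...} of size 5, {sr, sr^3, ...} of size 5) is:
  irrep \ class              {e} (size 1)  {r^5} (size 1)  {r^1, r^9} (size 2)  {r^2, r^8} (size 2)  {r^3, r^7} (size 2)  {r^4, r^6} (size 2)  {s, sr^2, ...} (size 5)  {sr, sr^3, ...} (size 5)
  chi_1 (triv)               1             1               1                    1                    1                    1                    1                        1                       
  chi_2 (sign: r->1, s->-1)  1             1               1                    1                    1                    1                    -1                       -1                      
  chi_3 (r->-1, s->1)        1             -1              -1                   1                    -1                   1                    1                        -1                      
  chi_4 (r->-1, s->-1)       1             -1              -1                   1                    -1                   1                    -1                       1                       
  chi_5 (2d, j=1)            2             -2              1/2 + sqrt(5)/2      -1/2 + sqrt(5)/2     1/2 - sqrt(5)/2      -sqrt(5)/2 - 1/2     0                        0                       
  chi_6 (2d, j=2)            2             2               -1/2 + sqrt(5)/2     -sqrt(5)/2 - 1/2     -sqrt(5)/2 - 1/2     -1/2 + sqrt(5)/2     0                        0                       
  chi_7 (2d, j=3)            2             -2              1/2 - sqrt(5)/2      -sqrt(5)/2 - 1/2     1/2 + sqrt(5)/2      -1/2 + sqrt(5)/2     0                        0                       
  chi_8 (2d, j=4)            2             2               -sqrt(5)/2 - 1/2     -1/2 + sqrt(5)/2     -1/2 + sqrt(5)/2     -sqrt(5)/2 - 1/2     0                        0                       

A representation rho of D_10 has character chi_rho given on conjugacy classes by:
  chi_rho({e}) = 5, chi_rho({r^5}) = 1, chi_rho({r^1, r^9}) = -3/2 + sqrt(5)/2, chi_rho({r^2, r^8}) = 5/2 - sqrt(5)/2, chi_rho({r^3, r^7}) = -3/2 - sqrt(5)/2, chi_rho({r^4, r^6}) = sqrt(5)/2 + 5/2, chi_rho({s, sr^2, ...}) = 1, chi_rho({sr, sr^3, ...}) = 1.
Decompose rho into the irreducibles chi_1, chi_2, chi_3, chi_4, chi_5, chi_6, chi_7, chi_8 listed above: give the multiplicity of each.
Multiplicities: chi_1: 1, chi_2: 0, chi_3: 1, chi_4: 1, chi_5: 0, chi_6: 1, chi_7: 0, chi_8: 0.

Why: Use <chi_rho, chi> = (1/|G|) sum_C |C| * chi_rho(C) * conj(chi(C)) with |G| = 20 for each irreducible chi in the table:
  <chi_rho, chi_1> = (1/20)[1*(5)*conj(1) + 1*(1)*conj(1) + 2*(-3/2 + sqrt(5)/2)*conj(1) + 2*(5/2 - sqrt(5)/2)*conj(1) + 2*(-3/2 - sqrt(5)/2)*conj(1) + 2*(sqrt(5)/2 + 5/2)*conj(1) + 5*(1)*conj(1) + 5*(1)*conj(1)]
      = (1/20)[(5) + (1) + (-3 + sqrt(5)) + (5 - sqrt(5)) + (-3 - sqrt(5)) + (sqrt(5) + 5) + (5) + (5)] = 20/20 = 1
  <chi_rho, chi_2> = (1/20)[1*(5)*conj(1) + 1*(1)*conj(1) + 2*(-3/2 + sqrt(5)/2)*conj(1) + 2*(5/2 - sqrt(5)/2)*conj(1) + 2*(-3/2 - sqrt(5)/2)*conj(1) + 2*(sqrt(5)/2 + 5/2)*conj(1) + 5*(1)*conj(-1) + 5*(1)*conj(-1)]
      = (1/20)[(5) + (1) + (-3 + sqrt(5)) + (5 - sqrt(5)) + (-3 - sqrt(5)) + (sqrt(5) + 5) + (-5) + (-5)] = 0/20 = 0
  <chi_rho, chi_3> = (1/20)[1*(5)*conj(1) + 1*(1)*conj(-1) + 2*(-3/2 + sqrt(5)/2)*conj(-1) + 2*(5/2 - sqrt(5)/2)*conj(1) + 2*(-3/2 - sqrt(5)/2)*conj(-1) + 2*(sqrt(5)/2 + 5/2)*conj(1) + 5*(1)*conj(1) + 5*(1)*conj(-1)]
      = (1/20)[(5) + (-1) + (3 - sqrt(5)) + (5 - sqrt(5)) + (sqrt(5) + 3) + (sqrt(5) + 5) + (5) + (-5)] = 20/20 = 1
  <chi_rho, chi_4> = (1/20)[1*(5)*conj(1) + 1*(1)*conj(-1) + 2*(-3/2 + sqrt(5)/2)*conj(-1) + 2*(5/2 - sqrt(5)/2)*conj(1) + 2*(-3/2 - sqrt(5)/2)*conj(-1) + 2*(sqrt(5)/2 + 5/2)*conj(1) + 5*(1)*conj(-1) + 5*(1)*conj(1)]
      = (1/20)[(5) + (-1) + (3 - sqrt(5)) + (5 - sqrt(5)) + (sqrt(5) + 3) + (sqrt(5) + 5) + (-5) + (5)] = 20/20 = 1
  <chi_rho, chi_5> = (1/20)[1*(5)*conj(2) + 1*(1)*conj(-2) + 2*(-3/2 + sqrt(5)/2)*conj(1/2 + sqrt(5)/2) + 2*(5/2 - sqrt(5)/2)*conj(-1/2 + sqrt(5)/2) + 2*(-3/2 - sqrt(5)/2)*conj(1/2 - sqrt(5)/2) + 2*(sqrt(5)/2 + 5/2)*conj(-sqrt(5)/2 - 1/2) + 5*(1)*conj(0) + 5*(1)*conj(0)]
      = (1/20)[(10) + (-2) + (1 - sqrt(5)) + (-5 + 3*sqrt(5)) + (1 + sqrt(5)) + (-3*sqrt(5) - 5) + (0) + (0)] = 0/20 = 0
  <chi_rho, chi_6> = (1/20)[1*(5)*conj(2) + 1*(1)*conj(2) + 2*(-3/2 + sqrt(5)/2)*conj(-1/2 + sqrt(5)/2) + 2*(5/2 - sqrt(5)/2)*conj(-sqrt(5)/2 - 1/2) + 2*(-3/2 - sqrt(5)/2)*conj(-sqrt(5)/2 - 1/2) + 2*(sqrt(5)/2 + 5/2)*conj(-1/2 + sqrt(5)/2) + 5*(1)*conj(0) + 5*(1)*conj(0)]
      = (1/20)[(10) + (2) + (4 - 2*sqrt(5)) + (-2*sqrt(5)) + (4 + 2*sqrt(5)) + (2*sqrt(5)) + (0) + (0)] = 20/20 = 1
  <chi_rho, chi_7> = (1/20)[1*(5)*conj(2) + 1*(1)*conj(-2) + 2*(-3/2 + sqrt(5)/2)*conj(1/2 - sqrt(5)/2) + 2*(5/2 - sqrt(5)/2)*conj(-sqrt(5)/2 - 1/2) + 2*(-3/2 - sqrt(5)/2)*conj(1/2 + sqrt(5)/2) + 2*(sqrt(5)/2 + 5/2)*conj(-1/2 + sqrt(5)/2) + 5*(1)*conj(0) + 5*(1)*conj(0)]
      = (1/20)[(10) + (-2) + (-4 + 2*sqrt(5)) + (-2*sqrt(5)) + (-2*sqrt(5) - 4) + (2*sqrt(5)) + (0) + (0)] = 0/20 = 0
  <chi_rho, chi_8> = (1/20)[1*(5)*conj(2) + 1*(1)*conj(2) + 2*(-3/2 + sqrt(5)/2)*conj(-sqrt(5)/2 - 1/2) + 2*(5/2 - sqrt(5)/2)*conj(-1/2 + sqrt(5)/2) + 2*(-3/2 - sqrt(5)/2)*conj(-1/2 + sqrt(5)/2) + 2*(sqrt(5)/2 + 5/2)*conj(-sqrt(5)/2 - 1/2) + 5*(1)*conj(0) + 5*(1)*conj(0)]
      = (1/20)[(10) + (2) + (-1 + sqrt(5)) + (-5 + 3*sqrt(5)) + (-sqrt(5) - 1) + (-3*sqrt(5) - 5) + (0) + (0)] = 0/20 = 0
Dimension check: dim(rho) = sum (mult * dim) = 1*1 + 0*1 + 1*1 + 1*1 + 0*2 + 1*2 + 0*2 + 0*2 = 5 = chi_rho(e) = 5.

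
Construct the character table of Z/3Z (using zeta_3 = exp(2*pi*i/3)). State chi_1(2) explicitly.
Character table of Z/3Z (irreps indexed chi_0,...,chi_2 with chi_k(m) = zeta_3^(k*m), zeta_3 = exp(2*pi*i/3)):
  irrep \ class  {0} (size 1)  {1} (size 1)    {2} (size 1)  
  chi_0          1             1               1             
  chi_1          1             exp(2*I*pi/3)   exp(-2*I*pi/3)
  chi_2          1             exp(-2*I*pi/3)  exp(2*I*pi/3) 

Spot check: chi_1(2) = zeta_3^(1*2) = zeta_3^2 = exp(-2*I*pi/3).

Argument: Z/3Z is abelian, so all 3 irreducible complex representations are 1-dimensional. They are given by chi_k(m) = zeta_3^(k*m) for k = 0,...,2. Row orthogonality: sum_m chi_k(m) conj(chi_l(m)) = 3 * [k = l].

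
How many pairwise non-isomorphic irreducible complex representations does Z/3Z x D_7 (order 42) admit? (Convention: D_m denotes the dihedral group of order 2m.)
15

Argument: The number of irreducible complex representations of a finite group equals its number of conjugacy classes. For a direct product, #classes(G x H) = #classes(G) * #classes(H). Z/3Z has 3 classes (abelian), D_7 has 5 classes, so 3 * 5 = 15, so Z/3Z x D_7 (order 42) has exactly 15 irreducible complex representations.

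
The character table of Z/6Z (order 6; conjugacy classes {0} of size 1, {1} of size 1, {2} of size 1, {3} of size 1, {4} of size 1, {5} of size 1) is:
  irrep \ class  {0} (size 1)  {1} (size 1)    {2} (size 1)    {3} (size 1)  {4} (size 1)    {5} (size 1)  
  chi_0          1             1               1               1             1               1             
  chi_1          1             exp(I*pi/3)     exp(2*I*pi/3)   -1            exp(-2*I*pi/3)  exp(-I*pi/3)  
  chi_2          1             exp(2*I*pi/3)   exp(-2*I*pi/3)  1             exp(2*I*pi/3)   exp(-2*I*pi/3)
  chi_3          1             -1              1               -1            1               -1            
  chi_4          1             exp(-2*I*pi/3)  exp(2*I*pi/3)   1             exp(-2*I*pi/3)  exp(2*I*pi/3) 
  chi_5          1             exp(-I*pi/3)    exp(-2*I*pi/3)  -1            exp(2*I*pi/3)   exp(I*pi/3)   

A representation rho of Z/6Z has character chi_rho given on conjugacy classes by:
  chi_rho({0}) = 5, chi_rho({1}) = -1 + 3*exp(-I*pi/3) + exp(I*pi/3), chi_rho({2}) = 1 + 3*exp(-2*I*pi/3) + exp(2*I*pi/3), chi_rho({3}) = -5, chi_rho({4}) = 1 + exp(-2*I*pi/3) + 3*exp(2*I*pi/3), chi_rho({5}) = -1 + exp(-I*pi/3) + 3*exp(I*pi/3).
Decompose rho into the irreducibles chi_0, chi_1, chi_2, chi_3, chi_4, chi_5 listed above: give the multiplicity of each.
Multiplicities: chi_0: 0, chi_1: 1, chi_2: 0, chi_3: 1, chi_4: 0, chi_5: 3.

Reasoning: Use <chi_rho, chi> = (1/|G|) sum_C |C| * chi_rho(C) * conj(chi(C)) with |G| = 6 for each irreducible chi in the table:
  <chi_rho, chi_0> = (1/6)[1*(5)*conj(1) + 1*(-1 + 3*exp(-I*pi/3) + exp(I*pi/3))*conj(1) + 1*(1 + 3*exp(-2*I*pi/3) + exp(2*I*pi/3))*conj(1) + 1*(-5)*conj(1) + 1*(1 + exp(-2*I*pi/3) + 3*exp(2*I*pi/3))*conj(1) + 1*(-1 + exp(-I*pi/3) + 3*exp(I*pi/3))*conj(1)]
      = (1/6)[(5) + (-1 + 3*exp(-I*pi/3) + exp(I*pi/3)) + (1 + 3*exp(-2*I*pi/3) + exp(2*I*pi/3)) + (-5) + (1 + exp(-2*I*pi/3) + 3*exp(2*I*pi/3)) + (-1 + exp(-I*pi/3) + 3*exp(I*pi/3))] = 0/6 = 0
  <chi_rho, chi_1> = (1/6)[1*(5)*conj(1) + 1*(-1 + 3*exp(-I*pi/3) + exp(I*pi/3))*conj(exp(I*pi/3)) + 1*(1 + 3*exp(-2*I*pi/3) + exp(2*I*pi/3))*conj(exp(2*I*pi/3)) + 1*(-5)*conj(-1) + 1*(1 + exp(-2*I*pi/3) + 3*exp(2*I*pi/3))*conj(exp(-2*I*pi/3)) + 1*(-1 + exp(-I*pi/3) + 3*exp(I*pi/3))*conj(exp(-I*pi/3))]
      = (1/6)[(5) + (1 + 3*exp(-2*I*pi/3) - exp(-I*pi/3)) + (1 + exp(-2*I*pi/3) + 3*exp(2*I*pi/3)) + (5) + (1 + 3*exp(-2*I*pi/3) + exp(2*I*pi/3)) + (1 - exp(I*pi/3) + 3*exp(2*I*pi/3))] = 6/6 = 1
  <chi_rho, chi_2> = (1/6)[1*(5)*conj(1) + 1*(-1 + 3*exp(-I*pi/3) + exp(I*pi/3))*conj(exp(2*I*pi/3)) + 1*(1 + 3*exp(-2*I*pi/3) + exp(2*I*pi/3))*conj(exp(-2*I*pi/3)) + 1*(-5)*conj(1) + 1*(1 + exp(-2*I*pi/3) + 3*exp(2*I*pi/3))*conj(exp(2*I*pi/3)) + 1*(-1 + exp(-I*pi/3) + 3*exp(I*pi/3))*conj(exp(-2*I*pi/3))]
      = (1/6)[(5) + (-2) + (2) + (-5) + (2) + (-2)] = 0/6 = 0
  <chi_rho, chi_3> = (1/6)[1*(5)*conj(1) + 1*(-1 + 3*exp(-I*pi/3) + exp(I*pi/3))*conj(-1) + 1*(1 + 3*exp(-2*I*pi/3) + exp(2*I*pi/3))*conj(1) + 1*(-5)*conj(-1) + 1*(1 + exp(-2*I*pi/3) + 3*exp(2*I*pi/3))*conj(1) + 1*(-1 + exp(-I*pi/3) + 3*exp(I*pi/3))*conj(-1)]
      = (1/6)[(5) + (1 - exp(I*pi/3) - 3*exp(-I*pi/3)) + (1 + 3*exp(-2*I*pi/3) + exp(2*I*pi/3)) + (5) + (1 + exp(-2*I*pi/3) + 3*exp(2*I*pi/3)) + (1 - 3*exp(I*pi/3) - exp(-I*pi/3))] = 6/6 = 1
  <chi_rho, chi_4> = (1/6)[1*(5)*conj(1) + 1*(-1 + 3*exp(-I*pi/3) + exp(I*pi/3))*conj(exp(-2*I*pi/3)) + 1*(1 + 3*exp(-2*I*pi/3) + exp(2*I*pi/3))*conj(exp(2*I*pi/3)) + 1*(-5)*conj(1) + 1*(1 + exp(-2*I*pi/3) + 3*exp(2*I*pi/3))*conj(exp(-2*I*pi/3)) + 1*(-1 + exp(-I*pi/3) + 3*exp(I*pi/3))*conj(exp(2*I*pi/3))]
      = (1/6)[(5) + (-1 - exp(2*I*pi/3) + 3*exp(I*pi/3)) + (1 + exp(-2*I*pi/3) + 3*exp(2*I*pi/3)) + (-5) + (1 + 3*exp(-2*I*pi/3) + exp(2*I*pi/3)) + (-1 + 3*exp(-I*pi/3) - exp(-2*I*pi/3))] = 0/6 = 0
  <chi_rho, chi_5> = (1/6)[1*(5)*conj(1) + 1*(-1 + 3*exp(-I*pi/3) + exp(I*pi/3))*conj(exp(-I*pi/3)) + 1*(1 + 3*exp(-2*I*pi/3) + exp(2*I*pi/3))*conj(exp(-2*I*pi/3)) + 1*(-5)*conj(-1) + 1*(1 + exp(-2*I*pi/3) + 3*exp(2*I*pi/3))*conj(exp(2*I*pi/3)) + 1*(-1 + exp(-I*pi/3) + 3*exp(I*pi/3))*conj(exp(I*pi/3))]
      = (1/6)[(5) + (2) + (2) + (5) + (2) + (2)] = 18/6 = 3
(Exp terms are combined using exp(i*s)*conj(exp(i*t)) = exp(i*(s-t)), and sums of them are collapsed using the identity that for every m > 1 the m distinct m-th roots of unity sum to 0, e.g. 1 + exp(2*I*pi/3) + exp(-2*I*pi/3) = 0.)
Dimension check: dim(rho) = sum (mult * dim) = 0*1 + 1*1 + 0*1 + 1*1 + 0*1 + 3*1 = 5 = chi_rho(e) = 5.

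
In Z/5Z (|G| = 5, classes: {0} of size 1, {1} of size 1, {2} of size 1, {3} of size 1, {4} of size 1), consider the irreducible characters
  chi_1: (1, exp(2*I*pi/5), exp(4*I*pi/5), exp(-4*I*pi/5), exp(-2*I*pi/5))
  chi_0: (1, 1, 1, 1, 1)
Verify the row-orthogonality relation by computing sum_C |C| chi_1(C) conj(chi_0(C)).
Sum = 0; so <chi_1, chi_0> = 0 (distinct irreducibles are orthogonal).

Solution. Compute term by term over conjugacy classes (|C| * chi_1(C) * conj(chi_0(C))):
  1*(1)*conj(1) + 1*(exp(2*I*pi/5))*conj(1) + 1*(exp(4*I*pi/5))*conj(1) + 1*(exp(-4*I*pi/5))*conj(1) + 1*(exp(-2*I*pi/5))*conj(1)
  = (1) + (exp(2*I*pi/5)) + (exp(4*I*pi/5)) + (exp(-4*I*pi/5)) + (exp(-2*I*pi/5))
  = 0.
(Exp terms are combined using exp(i*s)*conj(exp(i*t)) = exp(i*(s-t)), and sums of them are collapsed using the identity that for every m > 1 the m distinct m-th roots of unity sum to 0, e.g. 1 + exp(2*I*pi/3) + exp(-2*I*pi/3) = 0.)
Dividing by |G| = 5 gives 0/5 = 0, matching the row-orthogonality relation <chi_1, chi_0> = [chi_1 = chi_0].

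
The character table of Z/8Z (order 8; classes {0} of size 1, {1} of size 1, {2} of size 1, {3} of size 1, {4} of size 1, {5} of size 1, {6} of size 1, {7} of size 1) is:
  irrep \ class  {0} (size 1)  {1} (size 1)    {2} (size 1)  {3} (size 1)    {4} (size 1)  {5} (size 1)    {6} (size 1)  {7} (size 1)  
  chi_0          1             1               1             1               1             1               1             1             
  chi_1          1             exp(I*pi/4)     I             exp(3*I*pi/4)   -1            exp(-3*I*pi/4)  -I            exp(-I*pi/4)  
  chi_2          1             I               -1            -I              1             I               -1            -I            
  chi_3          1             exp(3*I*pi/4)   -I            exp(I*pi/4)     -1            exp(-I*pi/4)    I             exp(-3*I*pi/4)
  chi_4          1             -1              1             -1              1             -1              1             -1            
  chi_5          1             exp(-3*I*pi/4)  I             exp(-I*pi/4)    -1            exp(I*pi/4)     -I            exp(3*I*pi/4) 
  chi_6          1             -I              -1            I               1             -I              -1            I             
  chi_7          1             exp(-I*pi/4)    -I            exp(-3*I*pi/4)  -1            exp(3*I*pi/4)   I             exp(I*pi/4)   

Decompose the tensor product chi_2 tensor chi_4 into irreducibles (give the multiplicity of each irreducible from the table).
chi_2 tensor chi_4 = chi_6 (all other irreducibles have multiplicity 0).

Proof sketch: The character of a tensor product is the pointwise product (chi_2 * chi_4)(C) = chi_2(C) * chi_4(C):
  {0}: (1)*(1), {1}: (I)*(-1), {2}: (-1)*(1), {3}: (-I)*(-1), {4}: (1)*(1), {5}: (I)*(-1), {6}: (-1)*(1), {7}: (-I)*(-1)
so (chi_2 * chi_4) takes values
  {0} -> 1, {1} -> -I, {2} -> -1, {3} -> I, {4} -> 1, {5} -> -I, {6} -> -1, {7} -> I.
Now take the inner product of this character with each irreducible chi from the table, <chi_2*chi_4, chi> = (1/8) sum_C |C| (chi_2*chi_4)(C) conj(chi(C)):
  <chi_2*chi_4, chi_0> = (1/8)[1*(1)*conj(1) + 1*(-I)*conj(1) + 1*(-1)*conj(1) + 1*(I)*conj(1) + 1*(1)*conj(1) + 1*(-I)*conj(1) + 1*(-1)*conj(1) + 1*(I)*conj(1)]
      = (1/8)[(1) + (-I) + (-1) + (I) + (1) + (-I) + (-1) + (I)] = 0/8 = 0
  <chi_2*chi_4, chi_1> = (1/8)[1*(1)*conj(1) + 1*(-I)*conj(exp(I*pi/4)) + 1*(-1)*conj(I) + 1*(I)*conj(exp(3*I*pi/4)) + 1*(1)*conj(-1) + 1*(-I)*conj(exp(-3*I*pi/4)) + 1*(-1)*conj(-I) + 1*(I)*conj(exp(-I*pi/4))]
      = (1/8)[(1) + (-exp(I*pi/4)) + (I) + (exp(-I*pi/4)) + (-1) + (-exp(-3*I*pi/4)) + (-I) + (exp(3*I*pi/4))] = 0/8 = 0
  <chi_2*chi_4, chi_2> = (1/8)[1*(1)*conj(1) + 1*(-I)*conj(I) + 1*(-1)*conj(-1) + 1*(I)*conj(-I) + 1*(1)*conj(1) + 1*(-I)*conj(I) + 1*(-1)*conj(-1) + 1*(I)*conj(-I)]
      = (1/8)[(1) + (-1) + (1) + (-1) + (1) + (-1) + (1) + (-1)] = 0/8 = 0
  <chi_2*chi_4, chi_3> = (1/8)[1*(1)*conj(1) + 1*(-I)*conj(exp(3*I*pi/4)) + 1*(-1)*conj(-I) + 1*(I)*conj(exp(I*pi/4)) + 1*(1)*conj(-1) + 1*(-I)*conj(exp(-I*pi/4)) + 1*(-1)*conj(I) + 1*(I)*conj(exp(-3*I*pi/4))]
      = (1/8)[(1) + (-exp(-I*pi/4)) + (-I) + (exp(I*pi/4)) + (-1) + (-exp(3*I*pi/4)) + (I) + (exp(-3*I*pi/4))] = 0/8 = 0
  <chi_2*chi_4, chi_4> = (1/8)[1*(1)*conj(1) + 1*(-I)*conj(-1) + 1*(-1)*conj(1) + 1*(I)*conj(-1) + 1*(1)*conj(1) + 1*(-I)*conj(-1) + 1*(-1)*conj(1) + 1*(I)*conj(-1)]
      = (1/8)[(1) + (I) + (-1) + (-I) + (1) + (I) + (-1) + (-I)] = 0/8 = 0
  <chi_2*chi_4, chi_5> = (1/8)[1*(1)*conj(1) + 1*(-I)*conj(exp(-3*I*pi/4)) + 1*(-1)*conj(I) + 1*(I)*conj(exp(-I*pi/4)) + 1*(1)*conj(-1) + 1*(-I)*conj(exp(I*pi/4)) + 1*(-1)*conj(-I) + 1*(I)*conj(exp(3*I*pi/4))]
      = (1/8)[(1) + (-exp(-3*I*pi/4)) + (I) + (exp(3*I*pi/4)) + (-1) + (-exp(I*pi/4)) + (-I) + (exp(-I*pi/4))] = 0/8 = 0
  <chi_2*chi_4, chi_6> = (1/8)[1*(1)*conj(1) + 1*(-I)*conj(-I) + 1*(-1)*conj(-1) + 1*(I)*conj(I) + 1*(1)*conj(1) + 1*(-I)*conj(-I) + 1*(-1)*conj(-1) + 1*(I)*conj(I)]
      = (1/8)[(1) + (1) + (1) + (1) + (1) + (1) + (1) + (1)] = 8/8 = 1
  <chi_2*chi_4, chi_7> = (1/8)[1*(1)*conj(1) + 1*(-I)*conj(exp(-I*pi/4)) + 1*(-1)*conj(-I) + 1*(I)*conj(exp(-3*I*pi/4)) + 1*(1)*conj(-1) + 1*(-I)*conj(exp(3*I*pi/4)) + 1*(-1)*conj(I) + 1*(I)*conj(exp(I*pi/4))]
      = (1/8)[(1) + (-exp(3*I*pi/4)) + (-I) + (exp(-3*I*pi/4)) + (-1) + (-exp(-I*pi/4)) + (I) + (exp(I*pi/4))] = 0/8 = 0
(Exp terms are combined using exp(i*s)*conj(exp(i*t)) = exp(i*(s-t)), and sums of them are collapsed using the identity that for every m > 1 the m distinct m-th roots of unity sum to 0, e.g. 1 + exp(2*I*pi/3) + exp(-2*I*pi/3) = 0.)
Hence the multiplicities are chi_6: 1. Dimension check: dim(chi_2)*dim(chi_4) = 1*1 = 1 and sum (mult * dim) = 1*1 = 1.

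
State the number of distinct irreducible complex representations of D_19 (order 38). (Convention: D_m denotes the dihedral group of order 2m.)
11

Proof sketch: The number of irreducible complex representations of a finite group equals its number of conjugacy classes. D_19 has 11 conjugacy classes ((n+3)/2 for n odd), so D_19 (order 38) has exactly 11 irreducible complex representations.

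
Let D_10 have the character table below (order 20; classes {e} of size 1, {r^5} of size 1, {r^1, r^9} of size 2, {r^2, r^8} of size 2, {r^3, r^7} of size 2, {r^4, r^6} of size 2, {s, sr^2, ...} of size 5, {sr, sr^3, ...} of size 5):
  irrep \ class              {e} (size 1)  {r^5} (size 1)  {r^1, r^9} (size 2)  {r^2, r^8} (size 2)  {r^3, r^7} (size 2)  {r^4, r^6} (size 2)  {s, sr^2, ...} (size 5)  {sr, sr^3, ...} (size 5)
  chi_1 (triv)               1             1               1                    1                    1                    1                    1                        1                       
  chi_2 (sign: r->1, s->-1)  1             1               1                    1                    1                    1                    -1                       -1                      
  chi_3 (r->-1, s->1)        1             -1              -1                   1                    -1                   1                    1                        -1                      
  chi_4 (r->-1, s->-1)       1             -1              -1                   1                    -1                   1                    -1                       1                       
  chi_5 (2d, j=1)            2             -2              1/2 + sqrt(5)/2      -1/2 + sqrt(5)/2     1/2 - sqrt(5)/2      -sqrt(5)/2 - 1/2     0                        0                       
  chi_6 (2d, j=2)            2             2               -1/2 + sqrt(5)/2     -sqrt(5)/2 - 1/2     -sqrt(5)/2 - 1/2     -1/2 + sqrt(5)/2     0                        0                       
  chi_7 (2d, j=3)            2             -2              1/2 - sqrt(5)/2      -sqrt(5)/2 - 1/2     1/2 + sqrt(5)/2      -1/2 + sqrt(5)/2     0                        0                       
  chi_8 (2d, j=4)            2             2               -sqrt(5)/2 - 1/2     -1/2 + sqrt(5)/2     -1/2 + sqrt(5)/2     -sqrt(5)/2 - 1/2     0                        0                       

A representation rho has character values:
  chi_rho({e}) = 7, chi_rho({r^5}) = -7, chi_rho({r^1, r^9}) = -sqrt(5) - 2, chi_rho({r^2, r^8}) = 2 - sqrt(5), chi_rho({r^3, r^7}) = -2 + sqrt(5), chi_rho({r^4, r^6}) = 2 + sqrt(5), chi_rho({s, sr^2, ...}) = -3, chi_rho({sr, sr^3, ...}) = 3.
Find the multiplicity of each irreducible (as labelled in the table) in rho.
Multiplicities: chi_1: 0, chi_2: 0, chi_3: 0, chi_4: 3, chi_5: 0, chi_6: 0, chi_7: 2, chi_8: 0.

Proof sketch: Use <chi_rho, chi> = (1/|G|) sum_C |C| * chi_rho(C) * conj(chi(C)) with |G| = 20 for each irreducible chi in the table:
  <chi_rho, chi_1> = (1/20)[1*(7)*conj(1) + 1*(-7)*conj(1) + 2*(-sqrt(5) - 2)*conj(1) + 2*(2 - sqrt(5))*conj(1) + 2*(-2 + sqrt(5))*conj(1) + 2*(2 + sqrt(5))*conj(1) + 5*(-3)*conj(1) + 5*(3)*conj(1)]
      = (1/20)[(7) + (-7) + (-2*sqrt(5) - 4) + (4 - 2*sqrt(5)) + (-4 + 2*sqrt(5)) + (4 + 2*sqrt(5)) + (-15) + (15)] = 0/20 = 0
  <chi_rho, chi_2> = (1/20)[1*(7)*conj(1) + 1*(-7)*conj(1) + 2*(-sqrt(5) - 2)*conj(1) + 2*(2 - sqrt(5))*conj(1) + 2*(-2 + sqrt(5))*conj(1) + 2*(2 + sqrt(5))*conj(1) + 5*(-3)*conj(-1) + 5*(3)*conj(-1)]
      = (1/20)[(7) + (-7) + (-2*sqrt(5) - 4) + (4 - 2*sqrt(5)) + (-4 + 2*sqrt(5)) + (4 + 2*sqrt(5)) + (15) + (-15)] = 0/20 = 0
  <chi_rho, chi_3> = (1/20)[1*(7)*conj(1) + 1*(-7)*conj(-1) + 2*(-sqrt(5) - 2)*conj(-1) + 2*(2 - sqrt(5))*conj(1) + 2*(-2 + sqrt(5))*conj(-1) + 2*(2 + sqrt(5))*conj(1) + 5*(-3)*conj(1) + 5*(3)*conj(-1)]
      = (1/20)[(7) + (7) + (4 + 2*sqrt(5)) + (4 - 2*sqrt(5)) + (4 - 2*sqrt(5)) + (4 + 2*sqrt(5)) + (-15) + (-15)] = 0/20 = 0
  <chi_rho, chi_4> = (1/20)[1*(7)*conj(1) + 1*(-7)*conj(-1) + 2*(-sqrt(5) - 2)*conj(-1) + 2*(2 - sqrt(5))*conj(1) + 2*(-2 + sqrt(5))*conj(-1) + 2*(2 + sqrt(5))*conj(1) + 5*(-3)*conj(-1) + 5*(3)*conj(1)]
      = (1/20)[(7) + (7) + (4 + 2*sqrt(5)) + (4 - 2*sqrt(5)) + (4 - 2*sqrt(5)) + (4 + 2*sqrt(5)) + (15) + (15)] = 60/20 = 3
  <chi_rho, chi_5> = (1/20)[1*(7)*conj(2) + 1*(-7)*conj(-2) + 2*(-sqrt(5) - 2)*conj(1/2 + sqrt(5)/2) + 2*(2 - sqrt(5))*conj(-1/2 + sqrt(5)/2) + 2*(-2 + sqrt(5))*conj(1/2 - sqrt(5)/2) + 2*(2 + sqrt(5))*conj(-sqrt(5)/2 - 1/2) + 5*(-3)*conj(0) + 5*(3)*conj(0)]
      = (1/20)[(14) + (14) + (-7 - 3*sqrt(5)) + (-7 + 3*sqrt(5)) + (-7 + 3*sqrt(5)) + (-7 - 3*sqrt(5)) + (0) + (0)] = 0/20 = 0
  <chi_rho, chi_6> = (1/20)[1*(7)*conj(2) + 1*(-7)*conj(2) + 2*(-sqrt(5) - 2)*conj(-1/2 + sqrt(5)/2) + 2*(2 - sqrt(5))*conj(-sqrt(5)/2 - 1/2) + 2*(-2 + sqrt(5))*conj(-sqrt(5)/2 - 1/2) + 2*(2 + sqrt(5))*conj(-1/2 + sqrt(5)/2) + 5*(-3)*conj(0) + 5*(3)*conj(0)]
      = (1/20)[(14) + (-14) + (-3 - sqrt(5)) + (3 - sqrt(5)) + (-3 + sqrt(5)) + (sqrt(5) + 3) + (0) + (0)] = 0/20 = 0
  <chi_rho, chi_7> = (1/20)[1*(7)*conj(2) + 1*(-7)*conj(-2) + 2*(-sqrt(5) - 2)*conj(1/2 - sqrt(5)/2) + 2*(2 - sqrt(5))*conj(-sqrt(5)/2 - 1/2) + 2*(-2 + sqrt(5))*conj(1/2 + sqrt(5)/2) + 2*(2 + sqrt(5))*conj(-1/2 + sqrt(5)/2) + 5*(-3)*conj(0) + 5*(3)*conj(0)]
      = (1/20)[(14) + (14) + (sqrt(5) + 3) + (3 - sqrt(5)) + (3 - sqrt(5)) + (sqrt(5) + 3) + (0) + (0)] = 40/20 = 2
  <chi_rho, chi_8> = (1/20)[1*(7)*conj(2) + 1*(-7)*conj(2) + 2*(-sqrt(5) - 2)*conj(-sqrt(5)/2 - 1/2) + 2*(2 - sqrt(5))*conj(-1/2 + sqrt(5)/2) + 2*(-2 + sqrt(5))*conj(-1/2 + sqrt(5)/2) + 2*(2 + sqrt(5))*conj(-sqrt(5)/2 - 1/2) + 5*(-3)*conj(0) + 5*(3)*conj(0)]
      = (1/20)[(14) + (-14) + (3*sqrt(5) + 7) + (-7 + 3*sqrt(5)) + (7 - 3*sqrt(5)) + (-7 - 3*sqrt(5)) + (0) + (0)] = 0/20 = 0
Dimension check: dim(rho) = sum (mult * dim) = 0*1 + 0*1 + 0*1 + 3*1 + 0*2 + 0*2 + 2*2 + 0*2 = 7 = chi_rho(e) = 7.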